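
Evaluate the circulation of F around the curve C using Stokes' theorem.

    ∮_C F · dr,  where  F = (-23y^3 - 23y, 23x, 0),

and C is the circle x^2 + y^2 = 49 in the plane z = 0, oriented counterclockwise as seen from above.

Let S be the flat disk x^2 + y^2 ≤ 49 in the plane z = 0, with upward unit normal n̂ = ẑ. By Stokes' theorem,

    ∮_C F · dr = ∬_S (∇ × F) · n̂ dS = ∬_D (curl F)_z dA,

where D is the disk x^2 + y^2 ≤ 49.

Compute the curl of F = (-23y^3 - 23y, 23x, 0):
    (∇ × F)_x = ∂F_z/∂y - ∂F_y/∂z = 0,
    (∇ × F)_y = ∂F_x/∂z - ∂F_z/∂x = 0,
    (∇ × F)_z = ∂F_y/∂x - ∂F_x/∂y = 69y^2 + 46.

On z = 0, (curl F)_z = 69y^2 + 46.

Convert to polar (x = r cos θ, y = r sin θ, dA = r dr dθ); the integrand becomes 69r^2sin(θ)^2 + 46, so

    ∬_D (curl F)_z dA = ∫_0^{2π} ∫_0^{7} (69r^2sin(θ)^2 + 46) · r dr dθ.

Inner (r from 0 to 7): 165669sin(θ)^2/4 + 1127.
Outer (θ from 0 to 2π): 174685π/4.

Therefore ∮_C F · dr = 174685π/4.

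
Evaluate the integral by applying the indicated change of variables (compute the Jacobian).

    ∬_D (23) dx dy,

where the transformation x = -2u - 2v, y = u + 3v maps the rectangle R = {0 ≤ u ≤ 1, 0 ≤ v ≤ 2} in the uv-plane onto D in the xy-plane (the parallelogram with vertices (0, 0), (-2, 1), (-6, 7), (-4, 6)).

Compute the Jacobian determinant of (x, y) with respect to (u, v):

    ∂(x,y)/∂(u,v) = | -2  -2 | = (-2)(3) - (-2)(1) = -4.
                   | 1  3 |

Its absolute value is |J| = 4 (the area scaling factor).

Substituting x = -2u - 2v, y = u + 3v into the integrand,

    23 → 23,

so the integral becomes

    ∬_R (23) · |J| du dv = ∫_0^1 ∫_0^2 (92) dv du.

Inner (v): 184.
Outer (u): 184.

Therefore ∬_D (23) dx dy = 184.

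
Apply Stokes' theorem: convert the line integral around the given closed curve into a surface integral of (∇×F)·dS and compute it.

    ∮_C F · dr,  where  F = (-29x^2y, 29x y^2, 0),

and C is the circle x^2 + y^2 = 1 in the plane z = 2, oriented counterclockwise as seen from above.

Let S be the flat disk x^2 + y^2 ≤ 1 in the plane z = 2, with upward unit normal n̂ = ẑ. By Stokes' theorem,

    ∮_C F · dr = ∬_S (∇ × F) · n̂ dS = ∬_D (curl F)_z dA,

where D is the disk x^2 + y^2 ≤ 1.

Compute the curl of F = (-29x^2y, 29x y^2, 0):
    (∇ × F)_x = ∂F_z/∂y - ∂F_y/∂z = 0,
    (∇ × F)_y = ∂F_x/∂z - ∂F_z/∂x = 0,
    (∇ × F)_z = ∂F_y/∂x - ∂F_x/∂y = 29x^2 + 29y^2.

On z = 2, (curl F)_z = 29x^2 + 29y^2.

Convert to polar (x = r cos θ, y = r sin θ, dA = r dr dθ); the integrand becomes 29r^2, so

    ∬_D (curl F)_z dA = ∫_0^{2π} ∫_0^{1} (29r^2) · r dr dθ.

Inner (r from 0 to 1): 29/4.
Outer (θ from 0 to 2π): 29π/2.

Therefore ∮_C F · dr = 29π/2.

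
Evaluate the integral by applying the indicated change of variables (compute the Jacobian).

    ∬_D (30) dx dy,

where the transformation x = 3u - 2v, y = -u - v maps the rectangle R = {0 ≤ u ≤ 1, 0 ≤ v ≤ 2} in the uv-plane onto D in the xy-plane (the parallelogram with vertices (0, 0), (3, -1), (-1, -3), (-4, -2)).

Compute the Jacobian determinant of (x, y) with respect to (u, v):

    ∂(x,y)/∂(u,v) = | 3  -2 | = (3)(-1) - (-2)(-1) = -5.
                   | -1  -1 |

Its absolute value is |J| = 5 (the area scaling factor).

Substituting x = 3u - 2v, y = -u - v into the integrand,

    30 → 30,

so the integral becomes

    ∬_R (30) · |J| du dv = ∫_0^1 ∫_0^2 (150) dv du.

Inner (v): 300.
Outer (u): 300.

Therefore ∬_D (30) dx dy = 300.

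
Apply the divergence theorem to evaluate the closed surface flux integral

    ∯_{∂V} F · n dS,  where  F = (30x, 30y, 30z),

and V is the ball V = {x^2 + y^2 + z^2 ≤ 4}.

By the divergence theorem,

    ∯_{∂V} F · n dS = ∭_V (∇ · F) dV.

Compute the divergence:
    ∇ · F = ∂F_x/∂x + ∂F_y/∂y + ∂F_z/∂z = 30 + 30 + 30 = 90.

In spherical coordinates, x = ρ sin(φ) cos(θ), y = ρ sin(φ) sin(θ), z = ρ cos(φ), dV = ρ^2 sin(φ) dρ dφ dθ, with 0 ≤ ρ ≤ 2, 0 ≤ φ ≤ π, 0 ≤ θ ≤ 2π.

The integrand, after substitution and multiplying by the volume element, becomes (90) · ρ^2 sin(φ), so

    ∭_V (∇·F) dV = ∫_0^{2π} ∫_0^{π} ∫_0^{2} (90) · ρ^2 sin(φ) dρ dφ dθ.

Inner (ρ from 0 to 2): 240sin(φ).
Middle (φ from 0 to π): 480.
Outer (θ from 0 to 2π): 960π.

Therefore ∯_{∂V} F · n dS = 960π.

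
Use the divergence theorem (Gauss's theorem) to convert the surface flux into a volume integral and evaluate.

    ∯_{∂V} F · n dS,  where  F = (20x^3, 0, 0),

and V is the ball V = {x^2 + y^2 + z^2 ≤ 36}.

By the divergence theorem,

    ∯_{∂V} F · n dS = ∭_V (∇ · F) dV.

Compute the divergence:
    ∇ · F = ∂F_x/∂x + ∂F_y/∂y + ∂F_z/∂z = 60x^2 + 0 + 0 = 60x^2.

In spherical coordinates, x = ρ sin(φ) cos(θ), y = ρ sin(φ) sin(θ), z = ρ cos(φ), dV = ρ^2 sin(φ) dρ dφ dθ, with 0 ≤ ρ ≤ 6, 0 ≤ φ ≤ π, 0 ≤ θ ≤ 2π.

The integrand, after substitution and multiplying by the volume element, becomes (60ρ^2sin(φ)^2cos(θ)^2) · ρ^2 sin(φ), so

    ∭_V (∇·F) dV = ∫_0^{2π} ∫_0^{π} ∫_0^{6} (60ρ^2sin(φ)^2cos(θ)^2) · ρ^2 sin(φ) dρ dφ dθ.

Inner (ρ from 0 to 6): 93312sin(φ)^3cos(θ)^2.
Middle (φ from 0 to π): 124416cos(θ)^2.
Outer (θ from 0 to 2π): 124416π.

Therefore ∯_{∂V} F · n dS = 124416π.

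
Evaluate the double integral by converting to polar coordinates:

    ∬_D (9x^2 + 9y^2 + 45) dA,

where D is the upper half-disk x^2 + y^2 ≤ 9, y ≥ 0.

The region D is 0 ≤ r ≤ 3, 0 ≤ θ ≤ π in polar coordinates, where x = r cos(θ), y = r sin(θ), and dA = r dr dθ.

Under the substitution, the integrand becomes 9r^2 + 45, so

    ∬_D (9x^2 + 9y^2 + 45) dA = ∫_{0}^{π} ∫_{0}^{3} (9r^2 + 45) · r dr dθ.

Inner integral (in r): ∫_{0}^{3} (9r^2 + 45) · r dr = 1539/4.

Outer integral (in θ): ∫_{0}^{π} (1539/4) dθ = 1539π/4.

Therefore ∬_D (9x^2 + 9y^2 + 45) dA = 1539π/4.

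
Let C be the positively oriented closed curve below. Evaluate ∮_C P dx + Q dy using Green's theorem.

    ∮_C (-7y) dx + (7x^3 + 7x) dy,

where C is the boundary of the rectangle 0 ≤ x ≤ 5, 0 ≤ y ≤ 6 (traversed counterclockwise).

Green's theorem converts the closed line integral into a double integral over the enclosed region D:

    ∮_C P dx + Q dy = ∬_D (∂Q/∂x - ∂P/∂y) dA.

Here P = -7y, Q = 7x^3 + 7x, so

    ∂Q/∂x = 21x^2 + 7,    ∂P/∂y = -7,
    ∂Q/∂x - ∂P/∂y = 21x^2 + 14.

D is the region 0 ≤ x ≤ 5, 0 ≤ y ≤ 6. Evaluating the double integral:

    ∬_D (21x^2 + 14) dA = ∫_0^{5} ∫_0^{6} (21x^2 + 14) dy dx.

Inner (y from 0 to 6): 126x^2 + 84.
Outer (x from 0 to 5): 5670.

Therefore ∮_C P dx + Q dy = 5670.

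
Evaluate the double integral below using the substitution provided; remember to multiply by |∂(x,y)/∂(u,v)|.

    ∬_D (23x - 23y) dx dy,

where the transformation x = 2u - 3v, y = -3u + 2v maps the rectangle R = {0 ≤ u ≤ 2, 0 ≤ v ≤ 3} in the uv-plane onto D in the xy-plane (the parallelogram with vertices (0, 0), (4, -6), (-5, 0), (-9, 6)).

Compute the Jacobian determinant of (x, y) with respect to (u, v):

    ∂(x,y)/∂(u,v) = | 2  -3 | = (2)(2) - (-3)(-3) = -5.
                   | -3  2 |

Its absolute value is |J| = 5 (the area scaling factor).

Substituting x = 2u - 3v, y = -3u + 2v into the integrand,

    23x - 23y → 115u - 115v,

so the integral becomes

    ∬_R (115u - 115v) · |J| du dv = ∫_0^2 ∫_0^3 (575u - 575v) dv du.

Inner (v): 1725u - 5175/2.
Outer (u): -1725.

Therefore ∬_D (23x - 23y) dx dy = -1725.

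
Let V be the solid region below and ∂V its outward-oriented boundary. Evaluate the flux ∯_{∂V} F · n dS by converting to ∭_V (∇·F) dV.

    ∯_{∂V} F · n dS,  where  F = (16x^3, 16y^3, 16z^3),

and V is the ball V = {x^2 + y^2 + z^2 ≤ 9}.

By the divergence theorem,

    ∯_{∂V} F · n dS = ∭_V (∇ · F) dV.

Compute the divergence:
    ∇ · F = ∂F_x/∂x + ∂F_y/∂y + ∂F_z/∂z = 48x^2 + 48y^2 + 48z^2.

In spherical coordinates, x = ρ sin(φ) cos(θ), y = ρ sin(φ) sin(θ), z = ρ cos(φ), dV = ρ^2 sin(φ) dρ dφ dθ, with 0 ≤ ρ ≤ 3, 0 ≤ φ ≤ π, 0 ≤ θ ≤ 2π.

The integrand, after substitution and multiplying by the volume element, becomes (48ρ^2) · ρ^2 sin(φ), so

    ∭_V (∇·F) dV = ∫_0^{2π} ∫_0^{π} ∫_0^{3} (48ρ^2) · ρ^2 sin(φ) dρ dφ dθ.

Inner (ρ from 0 to 3): 11664sin(φ)/5.
Middle (φ from 0 to π): 23328/5.
Outer (θ from 0 to 2π): 46656π/5.

Therefore ∯_{∂V} F · n dS = 46656π/5.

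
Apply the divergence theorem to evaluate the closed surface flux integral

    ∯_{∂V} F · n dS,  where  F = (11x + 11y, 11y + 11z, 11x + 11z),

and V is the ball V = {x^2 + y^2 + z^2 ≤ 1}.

By the divergence theorem,

    ∯_{∂V} F · n dS = ∭_V (∇ · F) dV.

Compute the divergence:
    ∇ · F = ∂F_x/∂x + ∂F_y/∂y + ∂F_z/∂z = 11 + 11 + 11 = 33.

In spherical coordinates, x = ρ sin(φ) cos(θ), y = ρ sin(φ) sin(θ), z = ρ cos(φ), dV = ρ^2 sin(φ) dρ dφ dθ, with 0 ≤ ρ ≤ 1, 0 ≤ φ ≤ π, 0 ≤ θ ≤ 2π.

The integrand, after substitution and multiplying by the volume element, becomes (33) · ρ^2 sin(φ), so

    ∭_V (∇·F) dV = ∫_0^{2π} ∫_0^{π} ∫_0^{1} (33) · ρ^2 sin(φ) dρ dφ dθ.

Inner (ρ from 0 to 1): 11sin(φ).
Middle (φ from 0 to π): 22.
Outer (θ from 0 to 2π): 44π.

Therefore ∯_{∂V} F · n dS = 44π.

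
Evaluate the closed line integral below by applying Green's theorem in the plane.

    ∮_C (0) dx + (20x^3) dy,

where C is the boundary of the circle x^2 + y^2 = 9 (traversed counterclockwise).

Green's theorem converts the closed line integral into a double integral over the enclosed region D:

    ∮_C P dx + Q dy = ∬_D (∂Q/∂x - ∂P/∂y) dA.

Here P = 0, Q = 20x^3, so

    ∂Q/∂x = 60x^2,    ∂P/∂y = 0,
    ∂Q/∂x - ∂P/∂y = 60x^2.

D is the region x^2 + y^2 ≤ 9. Evaluating the double integral:

In polar coordinates (x = r cos θ, y = r sin θ, dA = r dr dθ) the integrand becomes 60r^2cos(θ)^2, so

    ∬_D (60x^2) dA = ∫_0^{2π} ∫_0^{3} (60r^2cos(θ)^2) · r dr dθ.

Inner (r from 0 to 3): 1215cos(θ)^2.
Outer (θ from 0 to 2π): 1215π.

Therefore ∮_C P dx + Q dy = 1215π.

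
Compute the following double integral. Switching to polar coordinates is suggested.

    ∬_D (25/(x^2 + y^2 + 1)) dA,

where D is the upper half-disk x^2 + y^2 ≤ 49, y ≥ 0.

The region D is 0 ≤ r ≤ 7, 0 ≤ θ ≤ π in polar coordinates, where x = r cos(θ), y = r sin(θ), and dA = r dr dθ.

Under the substitution, the integrand becomes 25/(r^2 + 1), so

    ∬_D (25/(x^2 + y^2 + 1)) dA = ∫_{0}^{π} ∫_{0}^{7} (25/(r^2 + 1)) · r dr dθ.

Inner integral (in r): ∫_{0}^{7} (25/(r^2 + 1)) · r dr = 25log(50)/2.

Outer integral (in θ): ∫_{0}^{π} (25log(50)/2) dθ = 25π log(50)/2.

Therefore ∬_D (25/(x^2 + y^2 + 1)) dA = 25π log(50)/2.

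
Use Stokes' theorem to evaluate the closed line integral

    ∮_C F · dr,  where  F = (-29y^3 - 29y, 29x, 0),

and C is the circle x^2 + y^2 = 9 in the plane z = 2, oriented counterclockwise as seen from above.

Let S be the flat disk x^2 + y^2 ≤ 9 in the plane z = 2, with upward unit normal n̂ = ẑ. By Stokes' theorem,

    ∮_C F · dr = ∬_S (∇ × F) · n̂ dS = ∬_D (curl F)_z dA,

where D is the disk x^2 + y^2 ≤ 9.

Compute the curl of F = (-29y^3 - 29y, 29x, 0):
    (∇ × F)_x = ∂F_z/∂y - ∂F_y/∂z = 0,
    (∇ × F)_y = ∂F_x/∂z - ∂F_z/∂x = 0,
    (∇ × F)_z = ∂F_y/∂x - ∂F_x/∂y = 87y^2 + 58.

On z = 2, (curl F)_z = 87y^2 + 58.

Convert to polar (x = r cos θ, y = r sin θ, dA = r dr dθ); the integrand becomes 87r^2sin(θ)^2 + 58, so

    ∬_D (curl F)_z dA = ∫_0^{2π} ∫_0^{3} (87r^2sin(θ)^2 + 58) · r dr dθ.

Inner (r from 0 to 3): 7047sin(θ)^2/4 + 261.
Outer (θ from 0 to 2π): 9135π/4.

Therefore ∮_C F · dr = 9135π/4.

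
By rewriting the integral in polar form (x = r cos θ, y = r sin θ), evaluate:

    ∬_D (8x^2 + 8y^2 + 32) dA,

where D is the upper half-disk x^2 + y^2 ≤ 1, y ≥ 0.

The region D is 0 ≤ r ≤ 1, 0 ≤ θ ≤ π in polar coordinates, where x = r cos(θ), y = r sin(θ), and dA = r dr dθ.

Under the substitution, the integrand becomes 8r^2 + 32, so

    ∬_D (8x^2 + 8y^2 + 32) dA = ∫_{0}^{π} ∫_{0}^{1} (8r^2 + 32) · r dr dθ.

Inner integral (in r): ∫_{0}^{1} (8r^2 + 32) · r dr = 18.

Outer integral (in θ): ∫_{0}^{π} (18) dθ = 18π.

Therefore ∬_D (8x^2 + 8y^2 + 32) dA = 18π.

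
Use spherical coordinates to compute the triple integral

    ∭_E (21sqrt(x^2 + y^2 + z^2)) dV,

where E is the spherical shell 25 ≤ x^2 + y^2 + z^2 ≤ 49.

In spherical coordinates, x = ρ sin(φ) cos(θ), y = ρ sin(φ) sin(θ), z = ρ cos(φ), and dV = ρ^2 sin(φ) dρ dφ dθ.

The integrand becomes 21ρ, so

    ∭_E (21sqrt(x^2 + y^2 + z^2)) dV = ∫_{0}^{2π} ∫_{0}^{π} ∫_{5}^{7} (21ρ) · ρ^2 sin(φ) dρ dφ dθ.

Inner (ρ): 9324sin(φ).
Middle (φ): 18648.
Outer (θ): 37296π.

Therefore the triple integral equals 37296π.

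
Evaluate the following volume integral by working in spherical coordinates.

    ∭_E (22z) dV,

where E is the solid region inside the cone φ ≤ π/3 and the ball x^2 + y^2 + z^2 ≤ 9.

In spherical coordinates, x = ρ sin(φ) cos(θ), y = ρ sin(φ) sin(θ), z = ρ cos(φ), and dV = ρ^2 sin(φ) dρ dφ dθ.

The integrand becomes 22ρ cos(φ), so

    ∭_E (22z) dV = ∫_{0}^{2π} ∫_{0}^{π/3} ∫_{0}^{3} (22ρ cos(φ)) · ρ^2 sin(φ) dρ dφ dθ.

Inner (ρ): 891sin(2φ)/4.
Middle (φ): 2673/16.
Outer (θ): 2673π/8.

Therefore the triple integral equals 2673π/8.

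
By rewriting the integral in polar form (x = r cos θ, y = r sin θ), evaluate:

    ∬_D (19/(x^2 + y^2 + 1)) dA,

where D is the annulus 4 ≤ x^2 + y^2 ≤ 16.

The region D is 2 ≤ r ≤ 4, 0 ≤ θ ≤ 2π in polar coordinates, where x = r cos(θ), y = r sin(θ), and dA = r dr dθ.

Under the substitution, the integrand becomes 19/(r^2 + 1), so

    ∬_D (19/(x^2 + y^2 + 1)) dA = ∫_{0}^{2π} ∫_{2}^{4} (19/(r^2 + 1)) · r dr dθ.

Inner integral (in r): ∫_{2}^{4} (19/(r^2 + 1)) · r dr = log(118587876497sqrt(85)/9765625).

Outer integral (in θ): ∫_{0}^{2π} (log(118587876497sqrt(85)/9765625)) dθ = log((118587876497sqrt(85)/9765625)^(2π)).

Therefore ∬_D (19/(x^2 + y^2 + 1)) dA = log((118587876497sqrt(85)/9765625)^(2π)).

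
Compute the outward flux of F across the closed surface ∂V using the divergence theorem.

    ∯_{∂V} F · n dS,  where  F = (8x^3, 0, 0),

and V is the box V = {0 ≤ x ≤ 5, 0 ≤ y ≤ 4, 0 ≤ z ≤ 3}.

By the divergence theorem,

    ∯_{∂V} F · n dS = ∭_V (∇ · F) dV.

Compute the divergence:
    ∇ · F = ∂F_x/∂x + ∂F_y/∂y + ∂F_z/∂z = 24x^2 + 0 + 0 = 24x^2.

V is a rectangular box, so dV = dx dy dz with 0 ≤ x ≤ 5, 0 ≤ y ≤ 4, 0 ≤ z ≤ 3.

Integrate (24x^2) over V as an iterated integral:

    ∭_V (∇·F) dV = ∫_0^{5} ∫_0^{4} ∫_0^{3} (24x^2) dz dy dx.

Inner (z from 0 to 3): 72x^2.
Middle (y from 0 to 4): 288x^2.
Outer (x from 0 to 5): 12000.

Therefore ∯_{∂V} F · n dS = 12000.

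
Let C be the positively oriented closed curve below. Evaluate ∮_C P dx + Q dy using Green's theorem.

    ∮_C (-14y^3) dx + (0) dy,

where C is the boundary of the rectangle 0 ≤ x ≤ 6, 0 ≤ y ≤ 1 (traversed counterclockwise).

Green's theorem converts the closed line integral into a double integral over the enclosed region D:

    ∮_C P dx + Q dy = ∬_D (∂Q/∂x - ∂P/∂y) dA.

Here P = -14y^3, Q = 0, so

    ∂Q/∂x = 0,    ∂P/∂y = -42y^2,
    ∂Q/∂x - ∂P/∂y = 42y^2.

D is the region 0 ≤ x ≤ 6, 0 ≤ y ≤ 1. Evaluating the double integral:

    ∬_D (42y^2) dA = ∫_0^{6} ∫_0^{1} (42y^2) dy dx.

Inner (y from 0 to 1): 14.
Outer (x from 0 to 6): 84.

Therefore ∮_C P dx + Q dy = 84.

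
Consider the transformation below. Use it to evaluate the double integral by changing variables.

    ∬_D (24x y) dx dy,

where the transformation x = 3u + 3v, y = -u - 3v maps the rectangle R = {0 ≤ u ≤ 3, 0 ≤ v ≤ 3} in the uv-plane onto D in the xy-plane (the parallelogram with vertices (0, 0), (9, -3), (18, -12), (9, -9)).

Compute the Jacobian determinant of (x, y) with respect to (u, v):

    ∂(x,y)/∂(u,v) = | 3  3 | = (3)(-3) - (3)(-1) = -6.
                   | -1  -3 |

Its absolute value is |J| = 6 (the area scaling factor).

Substituting x = 3u + 3v, y = -u - 3v into the integrand,

    24x y → -72u^2 - 288u v - 216v^2,

so the integral becomes

    ∬_R (-72u^2 - 288u v - 216v^2) · |J| du dv = ∫_0^3 ∫_0^3 (-432u^2 - 1728u v - 1296v^2) dv du.

Inner (v): -1296u^2 - 7776u - 11664.
Outer (u): -81648.

Therefore ∬_D (24x y) dx dy = -81648.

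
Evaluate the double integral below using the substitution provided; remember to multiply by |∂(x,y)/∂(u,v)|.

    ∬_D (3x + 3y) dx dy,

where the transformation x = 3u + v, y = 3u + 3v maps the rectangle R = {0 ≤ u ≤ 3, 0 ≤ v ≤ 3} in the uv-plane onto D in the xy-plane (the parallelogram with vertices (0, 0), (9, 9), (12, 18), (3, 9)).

Compute the Jacobian determinant of (x, y) with respect to (u, v):

    ∂(x,y)/∂(u,v) = | 3  1 | = (3)(3) - (1)(3) = 6.
                   | 3  3 |

Its absolute value is |J| = 6 (the area scaling factor).

Substituting x = 3u + v, y = 3u + 3v into the integrand,

    3x + 3y → 18u + 12v,

so the integral becomes

    ∬_R (18u + 12v) · |J| du dv = ∫_0^3 ∫_0^3 (108u + 72v) dv du.

Inner (v): 324u + 324.
Outer (u): 2430.

Therefore ∬_D (3x + 3y) dx dy = 2430.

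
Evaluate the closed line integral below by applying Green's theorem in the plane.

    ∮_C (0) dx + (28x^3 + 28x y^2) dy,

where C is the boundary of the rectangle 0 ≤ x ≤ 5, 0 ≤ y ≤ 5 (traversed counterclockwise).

Green's theorem converts the closed line integral into a double integral over the enclosed region D:

    ∮_C P dx + Q dy = ∬_D (∂Q/∂x - ∂P/∂y) dA.

Here P = 0, Q = 28x^3 + 28x y^2, so

    ∂Q/∂x = 84x^2 + 28y^2,    ∂P/∂y = 0,
    ∂Q/∂x - ∂P/∂y = 84x^2 + 28y^2.

D is the region 0 ≤ x ≤ 5, 0 ≤ y ≤ 5. Evaluating the double integral:

    ∬_D (84x^2 + 28y^2) dA = ∫_0^{5} ∫_0^{5} (84x^2 + 28y^2) dy dx.

Inner (y from 0 to 5): 420x^2 + 3500/3.
Outer (x from 0 to 5): 70000/3.

Therefore ∮_C P dx + Q dy = 70000/3.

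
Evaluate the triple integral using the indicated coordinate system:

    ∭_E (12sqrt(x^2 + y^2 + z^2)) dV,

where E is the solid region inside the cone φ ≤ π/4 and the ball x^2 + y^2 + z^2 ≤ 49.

In spherical coordinates, x = ρ sin(φ) cos(θ), y = ρ sin(φ) sin(θ), z = ρ cos(φ), and dV = ρ^2 sin(φ) dρ dφ dθ.

The integrand becomes 12ρ, so

    ∭_E (12sqrt(x^2 + y^2 + z^2)) dV = ∫_{0}^{2π} ∫_{0}^{π/4} ∫_{0}^{7} (12ρ) · ρ^2 sin(φ) dρ dφ dθ.

Inner (ρ): 7203sin(φ).
Middle (φ): 7203 - 7203sqrt(2)/2.
Outer (θ): 7203π (2 - sqrt(2)).

Therefore the triple integral equals 7203π (2 - sqrt(2)).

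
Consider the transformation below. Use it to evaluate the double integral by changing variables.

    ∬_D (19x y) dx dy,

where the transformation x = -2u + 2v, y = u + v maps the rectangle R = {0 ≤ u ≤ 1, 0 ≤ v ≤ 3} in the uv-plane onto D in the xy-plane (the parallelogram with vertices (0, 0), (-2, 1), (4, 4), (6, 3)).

Compute the Jacobian determinant of (x, y) with respect to (u, v):

    ∂(x,y)/∂(u,v) = | -2  2 | = (-2)(1) - (2)(1) = -4.
                   | 1  1 |

Its absolute value is |J| = 4 (the area scaling factor).

Substituting x = -2u + 2v, y = u + v into the integrand,

    19x y → -38u^2 + 38v^2,

so the integral becomes

    ∬_R (-38u^2 + 38v^2) · |J| du dv = ∫_0^1 ∫_0^3 (-152u^2 + 152v^2) dv du.

Inner (v): 1368 - 456u^2.
Outer (u): 1216.

Therefore ∬_D (19x y) dx dy = 1216.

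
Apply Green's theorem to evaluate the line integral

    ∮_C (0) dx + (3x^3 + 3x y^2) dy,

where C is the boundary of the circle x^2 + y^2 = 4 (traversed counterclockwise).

Green's theorem converts the closed line integral into a double integral over the enclosed region D:

    ∮_C P dx + Q dy = ∬_D (∂Q/∂x - ∂P/∂y) dA.

Here P = 0, Q = 3x^3 + 3x y^2, so

    ∂Q/∂x = 9x^2 + 3y^2,    ∂P/∂y = 0,
    ∂Q/∂x - ∂P/∂y = 9x^2 + 3y^2.

D is the region x^2 + y^2 ≤ 4. Evaluating the double integral:

In polar coordinates (x = r cos θ, y = r sin θ, dA = r dr dθ) the integrand becomes 3r^2(cos(2θ) + 2), so

    ∬_D (9x^2 + 3y^2) dA = ∫_0^{2π} ∫_0^{2} (3r^2(cos(2θ) + 2)) · r dr dθ.

Inner (r from 0 to 2): 12cos(2θ) + 24.
Outer (θ from 0 to 2π): 48π.

Therefore ∮_C P dx + Q dy = 48π.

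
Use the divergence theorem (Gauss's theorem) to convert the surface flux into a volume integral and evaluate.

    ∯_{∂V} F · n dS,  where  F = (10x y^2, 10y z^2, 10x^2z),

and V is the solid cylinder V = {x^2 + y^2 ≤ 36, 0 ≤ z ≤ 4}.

By the divergence theorem,

    ∯_{∂V} F · n dS = ∭_V (∇ · F) dV.

Compute the divergence:
    ∇ · F = ∂F_x/∂x + ∂F_y/∂y + ∂F_z/∂z = 10y^2 + 10z^2 + 10x^2 = 10x^2 + 10y^2 + 10z^2.

In cylindrical coordinates, x = r cos(θ), y = r sin(θ), z = z, dV = r dr dθ dz, with 0 ≤ r ≤ 6, 0 ≤ θ ≤ 2π, 0 ≤ z ≤ 4.

The integrand, after substitution and multiplying by the volume element, becomes (10r^2 + 10z^2) · r, so

    ∭_V (∇·F) dV = ∫_0^{2π} ∫_0^{6} ∫_0^{4} (10r^2 + 10z^2) · r dz dr dθ.

Inner (z from 0 to 4): 40r (r^2 + 16/3).
Middle (r from 0 to 6): 16800.
Outer (θ from 0 to 2π): 33600π.

Therefore ∯_{∂V} F · n dS = 33600π.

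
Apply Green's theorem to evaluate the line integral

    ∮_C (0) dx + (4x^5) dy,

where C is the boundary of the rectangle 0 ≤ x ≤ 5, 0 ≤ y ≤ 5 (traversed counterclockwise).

Green's theorem converts the closed line integral into a double integral over the enclosed region D:

    ∮_C P dx + Q dy = ∬_D (∂Q/∂x - ∂P/∂y) dA.

Here P = 0, Q = 4x^5, so

    ∂Q/∂x = 20x^4,    ∂P/∂y = 0,
    ∂Q/∂x - ∂P/∂y = 20x^4.

D is the region 0 ≤ x ≤ 5, 0 ≤ y ≤ 5. Evaluating the double integral:

    ∬_D (20x^4) dA = ∫_0^{5} ∫_0^{5} (20x^4) dy dx.

Inner (y from 0 to 5): 100x^4.
Outer (x from 0 to 5): 62500.

Therefore ∮_C P dx + Q dy = 62500.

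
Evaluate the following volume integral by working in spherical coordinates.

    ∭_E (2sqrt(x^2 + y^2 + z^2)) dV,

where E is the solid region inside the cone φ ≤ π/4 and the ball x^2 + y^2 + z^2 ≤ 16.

In spherical coordinates, x = ρ sin(φ) cos(θ), y = ρ sin(φ) sin(θ), z = ρ cos(φ), and dV = ρ^2 sin(φ) dρ dφ dθ.

The integrand becomes 2ρ, so

    ∭_E (2sqrt(x^2 + y^2 + z^2)) dV = ∫_{0}^{2π} ∫_{0}^{π/4} ∫_{0}^{4} (2ρ) · ρ^2 sin(φ) dρ dφ dθ.

Inner (ρ): 128sin(φ).
Middle (φ): 128 - 64sqrt(2).
Outer (θ): 128π (2 - sqrt(2)).

Therefore the triple integral equals 128π (2 - sqrt(2)).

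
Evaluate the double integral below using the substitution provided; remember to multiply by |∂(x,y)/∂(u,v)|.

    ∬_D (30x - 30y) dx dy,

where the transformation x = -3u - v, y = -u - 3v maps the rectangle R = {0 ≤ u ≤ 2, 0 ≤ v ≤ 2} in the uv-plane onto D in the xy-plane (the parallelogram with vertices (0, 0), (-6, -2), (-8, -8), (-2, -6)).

Compute the Jacobian determinant of (x, y) with respect to (u, v):

    ∂(x,y)/∂(u,v) = | -3  -1 | = (-3)(-3) - (-1)(-1) = 8.
                   | -1  -3 |

Its absolute value is |J| = 8 (the area scaling factor).

Substituting x = -3u - v, y = -u - 3v into the integrand,

    30x - 30y → -60u + 60v,

so the integral becomes

    ∬_R (-60u + 60v) · |J| du dv = ∫_0^2 ∫_0^2 (-480u + 480v) dv du.

Inner (v): 960 - 960u.
Outer (u): 0.

Therefore ∬_D (30x - 30y) dx dy = 0.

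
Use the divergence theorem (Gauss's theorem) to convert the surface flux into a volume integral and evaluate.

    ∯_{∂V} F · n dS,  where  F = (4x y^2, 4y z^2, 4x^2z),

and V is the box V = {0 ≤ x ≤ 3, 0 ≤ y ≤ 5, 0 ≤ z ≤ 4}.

By the divergence theorem,

    ∯_{∂V} F · n dS = ∭_V (∇ · F) dV.

Compute the divergence:
    ∇ · F = ∂F_x/∂x + ∂F_y/∂y + ∂F_z/∂z = 4y^2 + 4z^2 + 4x^2 = 4x^2 + 4y^2 + 4z^2.

V is a rectangular box, so dV = dx dy dz with 0 ≤ x ≤ 3, 0 ≤ y ≤ 5, 0 ≤ z ≤ 4.

Integrate (4x^2 + 4y^2 + 4z^2) over V as an iterated integral:

    ∭_V (∇·F) dV = ∫_0^{3} ∫_0^{5} ∫_0^{4} (4x^2 + 4y^2 + 4z^2) dz dy dx.

Inner (z from 0 to 4): 16x^2 + 16y^2 + 256/3.
Middle (y from 0 to 5): 80x^2 + 3280/3.
Outer (x from 0 to 3): 4000.

Therefore ∯_{∂V} F · n dS = 4000.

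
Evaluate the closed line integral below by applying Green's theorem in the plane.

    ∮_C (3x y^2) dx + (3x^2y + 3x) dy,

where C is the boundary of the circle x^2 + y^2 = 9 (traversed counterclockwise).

Green's theorem converts the closed line integral into a double integral over the enclosed region D:

    ∮_C P dx + Q dy = ∬_D (∂Q/∂x - ∂P/∂y) dA.

Here P = 3x y^2, Q = 3x^2y + 3x, so

    ∂Q/∂x = 6x y + 3,    ∂P/∂y = 6x y,
    ∂Q/∂x - ∂P/∂y = 3.

D is the region x^2 + y^2 ≤ 9. Evaluating the double integral:

In polar coordinates (x = r cos θ, y = r sin θ, dA = r dr dθ) the integrand becomes 3, so

    ∬_D (3) dA = ∫_0^{2π} ∫_0^{3} (3) · r dr dθ.

Inner (r from 0 to 3): 27/2.
Outer (θ from 0 to 2π): 27π.

Therefore ∮_C P dx + Q dy = 27π.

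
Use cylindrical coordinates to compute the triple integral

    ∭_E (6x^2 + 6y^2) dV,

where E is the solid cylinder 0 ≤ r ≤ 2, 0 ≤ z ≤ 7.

In cylindrical coordinates, x = r cos(θ), y = r sin(θ), z = z, and dV = r dr dθ dz.

The integrand becomes 6r^2, so

    ∭_E (6x^2 + 6y^2) dV = ∫_{0}^{2π} ∫_{0}^{2} ∫_{0}^{7} (6r^2) · r dz dr dθ.

Inner (z): 42r^3.
Middle (r from 0 to 2): 168.
Outer (θ): 336π.

Therefore the triple integral equals 336π.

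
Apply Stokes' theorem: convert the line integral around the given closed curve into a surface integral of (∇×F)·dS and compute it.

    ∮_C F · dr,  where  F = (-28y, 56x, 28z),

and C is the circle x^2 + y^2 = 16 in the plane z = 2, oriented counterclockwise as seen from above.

Let S be the flat disk x^2 + y^2 ≤ 16 in the plane z = 2, with upward unit normal n̂ = ẑ. By Stokes' theorem,

    ∮_C F · dr = ∬_S (∇ × F) · n̂ dS = ∬_D (curl F)_z dA,

where D is the disk x^2 + y^2 ≤ 16.

Compute the curl of F = (-28y, 56x, 28z):
    (∇ × F)_x = ∂F_z/∂y - ∂F_y/∂z = 0,
    (∇ × F)_y = ∂F_x/∂z - ∂F_z/∂x = 0,
    (∇ × F)_z = ∂F_y/∂x - ∂F_x/∂y = 84.

On z = 2, (curl F)_z = 84.

Convert to polar (x = r cos θ, y = r sin θ, dA = r dr dθ); the integrand becomes 84, so

    ∬_D (curl F)_z dA = ∫_0^{2π} ∫_0^{4} (84) · r dr dθ.

Inner (r from 0 to 4): 672.
Outer (θ from 0 to 2π): 1344π.

Therefore ∮_C F · dr = 1344π.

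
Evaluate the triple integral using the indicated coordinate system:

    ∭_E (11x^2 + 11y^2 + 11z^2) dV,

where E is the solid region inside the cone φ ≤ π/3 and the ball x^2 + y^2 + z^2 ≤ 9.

In spherical coordinates, x = ρ sin(φ) cos(θ), y = ρ sin(φ) sin(θ), z = ρ cos(φ), and dV = ρ^2 sin(φ) dρ dφ dθ.

The integrand becomes 11ρ^2, so

    ∭_E (11x^2 + 11y^2 + 11z^2) dV = ∫_{0}^{2π} ∫_{0}^{π/3} ∫_{0}^{3} (11ρ^2) · ρ^2 sin(φ) dρ dφ dθ.

Inner (ρ): 2673sin(φ)/5.
Middle (φ): 2673/10.
Outer (θ): 2673π/5.

Therefore the triple integral equals 2673π/5.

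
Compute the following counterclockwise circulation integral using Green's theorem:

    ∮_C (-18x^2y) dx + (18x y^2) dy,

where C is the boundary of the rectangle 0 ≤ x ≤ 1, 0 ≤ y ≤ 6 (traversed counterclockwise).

Green's theorem converts the closed line integral into a double integral over the enclosed region D:

    ∮_C P dx + Q dy = ∬_D (∂Q/∂x - ∂P/∂y) dA.

Here P = -18x^2y, Q = 18x y^2, so

    ∂Q/∂x = 18y^2,    ∂P/∂y = -18x^2,
    ∂Q/∂x - ∂P/∂y = 18x^2 + 18y^2.

D is the region 0 ≤ x ≤ 1, 0 ≤ y ≤ 6. Evaluating the double integral:

    ∬_D (18x^2 + 18y^2) dA = ∫_0^{1} ∫_0^{6} (18x^2 + 18y^2) dy dx.

Inner (y from 0 to 6): 108x^2 + 1296.
Outer (x from 0 to 1): 1332.

Therefore ∮_C P dx + Q dy = 1332.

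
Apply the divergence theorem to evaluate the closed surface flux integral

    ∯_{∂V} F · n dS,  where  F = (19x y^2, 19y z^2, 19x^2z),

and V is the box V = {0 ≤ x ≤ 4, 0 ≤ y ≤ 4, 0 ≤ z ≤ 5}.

By the divergence theorem,

    ∯_{∂V} F · n dS = ∭_V (∇ · F) dV.

Compute the divergence:
    ∇ · F = ∂F_x/∂x + ∂F_y/∂y + ∂F_z/∂z = 19y^2 + 19z^2 + 19x^2 = 19x^2 + 19y^2 + 19z^2.

V is a rectangular box, so dV = dx dy dz with 0 ≤ x ≤ 4, 0 ≤ y ≤ 4, 0 ≤ z ≤ 5.

Integrate (19x^2 + 19y^2 + 19z^2) over V as an iterated integral:

    ∭_V (∇·F) dV = ∫_0^{4} ∫_0^{4} ∫_0^{5} (19x^2 + 19y^2 + 19z^2) dz dy dx.

Inner (z from 0 to 5): 95x^2 + 95y^2 + 2375/3.
Middle (y from 0 to 4): 380x^2 + 15580/3.
Outer (x from 0 to 4): 28880.

Therefore ∯_{∂V} F · n dS = 28880.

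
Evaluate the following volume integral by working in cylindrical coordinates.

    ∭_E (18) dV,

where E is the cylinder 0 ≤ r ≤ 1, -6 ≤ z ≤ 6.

In cylindrical coordinates, x = r cos(θ), y = r sin(θ), z = z, and dV = r dr dθ dz.

The integrand becomes 18, so

    ∭_E (18) dV = ∫_{0}^{2π} ∫_{0}^{1} ∫_{-6}^{6} (18) · r dz dr dθ.

Inner (z): 216r.
Middle (r from 0 to 1): 108.
Outer (θ): 216π.

Therefore the triple integral equals 216π.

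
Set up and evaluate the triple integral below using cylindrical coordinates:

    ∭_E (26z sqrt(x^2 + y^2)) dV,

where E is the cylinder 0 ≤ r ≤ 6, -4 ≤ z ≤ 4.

In cylindrical coordinates, x = r cos(θ), y = r sin(θ), z = z, and dV = r dr dθ dz.

The integrand becomes 26r z, so

    ∭_E (26z sqrt(x^2 + y^2)) dV = ∫_{0}^{2π} ∫_{0}^{6} ∫_{-4}^{4} (26r z) · r dz dr dθ.

Inner (z): 0.
Middle (r from 0 to 6): 0.
Outer (θ): 0.

Therefore the triple integral equals 0.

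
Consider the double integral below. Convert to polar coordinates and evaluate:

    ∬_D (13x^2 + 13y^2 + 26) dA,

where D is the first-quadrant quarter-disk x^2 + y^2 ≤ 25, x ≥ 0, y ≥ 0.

The region D is 0 ≤ r ≤ 5, 0 ≤ θ ≤ π/2 in polar coordinates, where x = r cos(θ), y = r sin(θ), and dA = r dr dθ.

Under the substitution, the integrand becomes 13r^2 + 26, so

    ∬_D (13x^2 + 13y^2 + 26) dA = ∫_{0}^{π/2} ∫_{0}^{5} (13r^2 + 26) · r dr dθ.

Inner integral (in r): ∫_{0}^{5} (13r^2 + 26) · r dr = 9425/4.

Outer integral (in θ): ∫_{0}^{π/2} (9425/4) dθ = 9425π/8.

Therefore ∬_D (13x^2 + 13y^2 + 26) dA = 9425π/8.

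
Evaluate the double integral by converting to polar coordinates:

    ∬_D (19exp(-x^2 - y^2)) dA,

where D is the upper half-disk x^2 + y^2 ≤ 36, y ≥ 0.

The region D is 0 ≤ r ≤ 6, 0 ≤ θ ≤ π in polar coordinates, where x = r cos(θ), y = r sin(θ), and dA = r dr dθ.

Under the substitution, the integrand becomes 19exp(-r^2), so

    ∬_D (19exp(-x^2 - y^2)) dA = ∫_{0}^{π} ∫_{0}^{6} (19exp(-r^2)) · r dr dθ.

Inner integral (in r): ∫_{0}^{6} (19exp(-r^2)) · r dr = 19/2 - 19exp(-36)/2.

Outer integral (in θ): ∫_{0}^{π} (19/2 - 19exp(-36)/2) dθ = -19π (1 - exp(36))exp(-36)/2.

Therefore ∬_D (19exp(-x^2 - y^2)) dA = -19π (1 - exp(36))exp(-36)/2.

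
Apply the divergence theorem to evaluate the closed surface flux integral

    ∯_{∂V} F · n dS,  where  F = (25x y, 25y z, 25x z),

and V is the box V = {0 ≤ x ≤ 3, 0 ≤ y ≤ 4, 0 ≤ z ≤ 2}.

By the divergence theorem,

    ∯_{∂V} F · n dS = ∭_V (∇ · F) dV.

Compute the divergence:
    ∇ · F = ∂F_x/∂x + ∂F_y/∂y + ∂F_z/∂z = 25y + 25z + 25x = 25x + 25y + 25z.

V is a rectangular box, so dV = dx dy dz with 0 ≤ x ≤ 3, 0 ≤ y ≤ 4, 0 ≤ z ≤ 2.

Integrate (25x + 25y + 25z) over V as an iterated integral:

    ∭_V (∇·F) dV = ∫_0^{3} ∫_0^{4} ∫_0^{2} (25x + 25y + 25z) dz dy dx.

Inner (z from 0 to 2): 50x + 50y + 50.
Middle (y from 0 to 4): 200x + 600.
Outer (x from 0 to 3): 2700.

Therefore ∯_{∂V} F · n dS = 2700.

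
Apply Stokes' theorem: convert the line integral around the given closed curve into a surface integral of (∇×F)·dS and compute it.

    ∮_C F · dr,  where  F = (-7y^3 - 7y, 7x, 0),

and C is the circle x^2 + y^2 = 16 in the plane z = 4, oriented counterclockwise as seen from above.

Let S be the flat disk x^2 + y^2 ≤ 16 in the plane z = 4, with upward unit normal n̂ = ẑ. By Stokes' theorem,

    ∮_C F · dr = ∬_S (∇ × F) · n̂ dS = ∬_D (curl F)_z dA,

where D is the disk x^2 + y^2 ≤ 16.

Compute the curl of F = (-7y^3 - 7y, 7x, 0):
    (∇ × F)_x = ∂F_z/∂y - ∂F_y/∂z = 0,
    (∇ × F)_y = ∂F_x/∂z - ∂F_z/∂x = 0,
    (∇ × F)_z = ∂F_y/∂x - ∂F_x/∂y = 21y^2 + 14.

On z = 4, (curl F)_z = 21y^2 + 14.

Convert to polar (x = r cos θ, y = r sin θ, dA = r dr dθ); the integrand becomes 21r^2sin(θ)^2 + 14, so

    ∬_D (curl F)_z dA = ∫_0^{2π} ∫_0^{4} (21r^2sin(θ)^2 + 14) · r dr dθ.

Inner (r from 0 to 4): 1344sin(θ)^2 + 112.
Outer (θ from 0 to 2π): 1568π.

Therefore ∮_C F · dr = 1568π.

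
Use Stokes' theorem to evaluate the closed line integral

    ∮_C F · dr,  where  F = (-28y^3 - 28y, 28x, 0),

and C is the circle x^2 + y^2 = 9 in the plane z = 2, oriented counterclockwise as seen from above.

Let S be the flat disk x^2 + y^2 ≤ 9 in the plane z = 2, with upward unit normal n̂ = ẑ. By Stokes' theorem,

    ∮_C F · dr = ∬_S (∇ × F) · n̂ dS = ∬_D (curl F)_z dA,

where D is the disk x^2 + y^2 ≤ 9.

Compute the curl of F = (-28y^3 - 28y, 28x, 0):
    (∇ × F)_x = ∂F_z/∂y - ∂F_y/∂z = 0,
    (∇ × F)_y = ∂F_x/∂z - ∂F_z/∂x = 0,
    (∇ × F)_z = ∂F_y/∂x - ∂F_x/∂y = 84y^2 + 56.

On z = 2, (curl F)_z = 84y^2 + 56.

Convert to polar (x = r cos θ, y = r sin θ, dA = r dr dθ); the integrand becomes 84r^2sin(θ)^2 + 56, so

    ∬_D (curl F)_z dA = ∫_0^{2π} ∫_0^{3} (84r^2sin(θ)^2 + 56) · r dr dθ.

Inner (r from 0 to 3): 1701sin(θ)^2 + 252.
Outer (θ from 0 to 2π): 2205π.

Therefore ∮_C F · dr = 2205π.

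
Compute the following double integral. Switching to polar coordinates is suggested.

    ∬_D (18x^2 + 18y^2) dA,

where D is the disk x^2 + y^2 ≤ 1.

The region D is 0 ≤ r ≤ 1, 0 ≤ θ ≤ 2π in polar coordinates, where x = r cos(θ), y = r sin(θ), and dA = r dr dθ.

Under the substitution, the integrand becomes 18r^2, so

    ∬_D (18x^2 + 18y^2) dA = ∫_{0}^{2π} ∫_{0}^{1} (18r^2) · r dr dθ.

Inner integral (in r): ∫_{0}^{1} (18r^2) · r dr = 9/2.

Outer integral (in θ): ∫_{0}^{2π} (9/2) dθ = 9π.

Therefore ∬_D (18x^2 + 18y^2) dA = 9π.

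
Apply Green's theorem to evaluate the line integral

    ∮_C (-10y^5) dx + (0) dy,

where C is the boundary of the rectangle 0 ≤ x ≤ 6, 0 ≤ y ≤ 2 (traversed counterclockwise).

Green's theorem converts the closed line integral into a double integral over the enclosed region D:

    ∮_C P dx + Q dy = ∬_D (∂Q/∂x - ∂P/∂y) dA.

Here P = -10y^5, Q = 0, so

    ∂Q/∂x = 0,    ∂P/∂y = -50y^4,
    ∂Q/∂x - ∂P/∂y = 50y^4.

D is the region 0 ≤ x ≤ 6, 0 ≤ y ≤ 2. Evaluating the double integral:

    ∬_D (50y^4) dA = ∫_0^{6} ∫_0^{2} (50y^4) dy dx.

Inner (y from 0 to 2): 320.
Outer (x from 0 to 6): 1920.

Therefore ∮_C P dx + Q dy = 1920.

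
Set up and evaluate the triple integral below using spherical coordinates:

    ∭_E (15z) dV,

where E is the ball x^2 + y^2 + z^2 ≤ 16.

In spherical coordinates, x = ρ sin(φ) cos(θ), y = ρ sin(φ) sin(θ), z = ρ cos(φ), and dV = ρ^2 sin(φ) dρ dφ dθ.

The integrand becomes 15ρ cos(φ), so

    ∭_E (15z) dV = ∫_{0}^{2π} ∫_{0}^{π} ∫_{0}^{4} (15ρ cos(φ)) · ρ^2 sin(φ) dρ dφ dθ.

Inner (ρ): 480sin(2φ).
Middle (φ): 0.
Outer (θ): 0.

Therefore the triple integral equals 0.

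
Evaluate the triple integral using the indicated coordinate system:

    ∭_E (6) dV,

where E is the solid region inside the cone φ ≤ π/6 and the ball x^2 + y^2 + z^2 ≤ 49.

In spherical coordinates, x = ρ sin(φ) cos(θ), y = ρ sin(φ) sin(θ), z = ρ cos(φ), and dV = ρ^2 sin(φ) dρ dφ dθ.

The integrand becomes 6, so

    ∭_E (6) dV = ∫_{0}^{2π} ∫_{0}^{π/6} ∫_{0}^{7} (6) · ρ^2 sin(φ) dρ dφ dθ.

Inner (ρ): 686sin(φ).
Middle (φ): 686 - 343sqrt(3).
Outer (θ): 686π (2 - sqrt(3)).

Therefore the triple integral equals 686π (2 - sqrt(3)).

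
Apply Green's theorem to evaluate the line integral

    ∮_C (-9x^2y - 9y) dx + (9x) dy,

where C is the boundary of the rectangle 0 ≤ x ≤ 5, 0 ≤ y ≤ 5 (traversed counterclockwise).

Green's theorem converts the closed line integral into a double integral over the enclosed region D:

    ∮_C P dx + Q dy = ∬_D (∂Q/∂x - ∂P/∂y) dA.

Here P = -9x^2y - 9y, Q = 9x, so

    ∂Q/∂x = 9,    ∂P/∂y = -9x^2 - 9,
    ∂Q/∂x - ∂P/∂y = 9x^2 + 18.

D is the region 0 ≤ x ≤ 5, 0 ≤ y ≤ 5. Evaluating the double integral:

    ∬_D (9x^2 + 18) dA = ∫_0^{5} ∫_0^{5} (9x^2 + 18) dy dx.

Inner (y from 0 to 5): 45x^2 + 90.
Outer (x from 0 to 5): 2325.

Therefore ∮_C P dx + Q dy = 2325.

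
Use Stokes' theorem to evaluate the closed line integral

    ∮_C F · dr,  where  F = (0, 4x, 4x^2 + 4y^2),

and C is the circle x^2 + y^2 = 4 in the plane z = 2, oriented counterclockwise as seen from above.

Let S be the flat disk x^2 + y^2 ≤ 4 in the plane z = 2, with upward unit normal n̂ = ẑ. By Stokes' theorem,

    ∮_C F · dr = ∬_S (∇ × F) · n̂ dS = ∬_D (curl F)_z dA,

where D is the disk x^2 + y^2 ≤ 4.

Compute the curl of F = (0, 4x, 4x^2 + 4y^2):
    (∇ × F)_x = ∂F_z/∂y - ∂F_y/∂z = 8y,
    (∇ × F)_y = ∂F_x/∂z - ∂F_z/∂x = -8x,
    (∇ × F)_z = ∂F_y/∂x - ∂F_x/∂y = 4.

On z = 2, (curl F)_z = 4.

Convert to polar (x = r cos θ, y = r sin θ, dA = r dr dθ); the integrand becomes 4, so

    ∬_D (curl F)_z dA = ∫_0^{2π} ∫_0^{2} (4) · r dr dθ.

Inner (r from 0 to 2): 8.
Outer (θ from 0 to 2π): 16π.

Therefore ∮_C F · dr = 16π.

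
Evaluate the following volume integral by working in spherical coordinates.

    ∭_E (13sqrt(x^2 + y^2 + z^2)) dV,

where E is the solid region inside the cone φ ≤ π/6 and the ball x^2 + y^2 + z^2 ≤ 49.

In spherical coordinates, x = ρ sin(φ) cos(θ), y = ρ sin(φ) sin(θ), z = ρ cos(φ), and dV = ρ^2 sin(φ) dρ dφ dθ.

The integrand becomes 13ρ, so

    ∭_E (13sqrt(x^2 + y^2 + z^2)) dV = ∫_{0}^{2π} ∫_{0}^{π/6} ∫_{0}^{7} (13ρ) · ρ^2 sin(φ) dρ dφ dθ.

Inner (ρ): 31213sin(φ)/4.
Middle (φ): 31213/4 - 31213sqrt(3)/8.
Outer (θ): 31213π (2 - sqrt(3))/4.

Therefore the triple integral equals 31213π (2 - sqrt(3))/4.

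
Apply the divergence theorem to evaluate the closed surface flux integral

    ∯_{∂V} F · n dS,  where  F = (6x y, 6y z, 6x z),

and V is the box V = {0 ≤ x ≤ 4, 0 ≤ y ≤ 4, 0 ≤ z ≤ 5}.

By the divergence theorem,

    ∯_{∂V} F · n dS = ∭_V (∇ · F) dV.

Compute the divergence:
    ∇ · F = ∂F_x/∂x + ∂F_y/∂y + ∂F_z/∂z = 6y + 6z + 6x = 6x + 6y + 6z.

V is a rectangular box, so dV = dx dy dz with 0 ≤ x ≤ 4, 0 ≤ y ≤ 4, 0 ≤ z ≤ 5.

Integrate (6x + 6y + 6z) over V as an iterated integral:

    ∭_V (∇·F) dV = ∫_0^{4} ∫_0^{4} ∫_0^{5} (6x + 6y + 6z) dz dy dx.

Inner (z from 0 to 5): 30x + 30y + 75.
Middle (y from 0 to 4): 120x + 540.
Outer (x from 0 to 4): 3120.

Therefore ∯_{∂V} F · n dS = 3120.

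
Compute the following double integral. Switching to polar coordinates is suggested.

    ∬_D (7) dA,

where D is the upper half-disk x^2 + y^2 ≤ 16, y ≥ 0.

The region D is 0 ≤ r ≤ 4, 0 ≤ θ ≤ π in polar coordinates, where x = r cos(θ), y = r sin(θ), and dA = r dr dθ.

Under the substitution, the integrand becomes 7, so

    ∬_D (7) dA = ∫_{0}^{π} ∫_{0}^{4} (7) · r dr dθ.

Inner integral (in r): ∫_{0}^{4} (7) · r dr = 56.

Outer integral (in θ): ∫_{0}^{π} (56) dθ = 56π.

Therefore ∬_D (7) dA = 56π.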